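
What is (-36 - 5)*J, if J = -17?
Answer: 697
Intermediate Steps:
(-36 - 5)*J = (-36 - 5)*(-17) = -41*(-17) = 697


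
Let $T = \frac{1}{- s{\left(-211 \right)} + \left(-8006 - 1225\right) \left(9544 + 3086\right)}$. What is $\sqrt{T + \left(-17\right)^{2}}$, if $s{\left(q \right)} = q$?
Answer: $\frac{\sqrt{3928262252898055610}}{116587319} \approx 17.0$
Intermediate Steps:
$T = - \frac{1}{116587319}$ ($T = \frac{1}{\left(-1\right) \left(-211\right) + \left(-8006 - 1225\right) \left(9544 + 3086\right)} = \frac{1}{211 - 116587530} = \frac{1}{-116587319} = - \frac{1}{116587319} \approx -8.5773 \cdot 10^{-9}$)
$\sqrt{T + \left(-17\right)^{2}} = \sqrt{- \frac{1}{116587319} + \left(-17\right)^{2}} = \sqrt{- \frac{1}{116587319} + 289} = \sqrt{\frac{33693735190}{116587319}} = \frac{\sqrt{3928262252898055610}}{116587319}$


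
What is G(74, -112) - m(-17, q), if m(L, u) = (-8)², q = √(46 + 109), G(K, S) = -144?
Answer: -208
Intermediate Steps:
q = √155 ≈ 12.450
m(L, u) = 64
G(74, -112) - m(-17, q) = -144 - 1*64 = -144 - 64 = -208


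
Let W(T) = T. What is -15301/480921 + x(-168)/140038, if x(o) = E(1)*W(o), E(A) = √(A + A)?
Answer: -15301/480921 - 84*√2/70019 ≈ -0.033513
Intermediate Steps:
E(A) = √2*√A (E(A) = √(2*A) = √2*√A)
x(o) = o*√2 (x(o) = (√2*√1)*o = (√2*1)*o = √2*o = o*√2)
-15301/480921 + x(-168)/140038 = -15301/480921 - 168*√2/140038 = -15301*1/480921 - 168*√2*(1/140038) = -15301/480921 - 84*√2/70019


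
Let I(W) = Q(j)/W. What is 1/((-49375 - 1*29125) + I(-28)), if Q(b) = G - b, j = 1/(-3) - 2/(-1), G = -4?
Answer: -84/6593983 ≈ -1.2739e-5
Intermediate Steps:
j = 5/3 (j = 1*(-1/3) - 2*(-1) = -1/3 + 2 = 5/3 ≈ 1.6667)
Q(b) = -4 - b
I(W) = -17/(3*W) (I(W) = (-4 - 1*5/3)/W = (-4 - 5/3)/W = -17/(3*W))
1/((-49375 - 1*29125) + I(-28)) = 1/((-49375 - 1*29125) - 17/3/(-28)) = 1/((-49375 - 29125) - 17/3*(-1/28)) = 1/(-78500 + 17/84) = 1/(-6593983/84) = -84/6593983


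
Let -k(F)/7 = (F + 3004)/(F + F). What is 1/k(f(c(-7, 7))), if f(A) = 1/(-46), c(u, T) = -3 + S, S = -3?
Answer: 2/967281 ≈ 2.0677e-6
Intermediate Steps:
c(u, T) = -6 (c(u, T) = -3 - 3 = -6)
f(A) = -1/46
k(F) = -7*(3004 + F)/(2*F) (k(F) = -7*(F + 3004)/(F + F) = -7*(3004 + F)/(2*F))
1/k(f(c(-7, 7))) = 1/(-7/2 - 10514/(-1/46)) = 1/(-7/2 - 10514*(-46)) = 1/(-7/2 + 483644) = 1/(967281/2) = 2/967281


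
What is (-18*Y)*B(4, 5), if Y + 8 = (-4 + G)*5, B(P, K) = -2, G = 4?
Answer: -288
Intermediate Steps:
Y = -8 (Y = -8 + (-4 + 4)*5 = -8 + 0*5 = -8 + 0 = -8)
(-18*Y)*B(4, 5) = -18*(-8)*(-2) = 144*(-2) = -288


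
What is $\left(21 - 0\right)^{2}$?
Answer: $441$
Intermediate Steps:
$\left(21 - 0\right)^{2} = \left(21 + \left(-10 + 10\right)\right)^{2} = \left(21 + 0\right)^{2} = 21^{2} = 441$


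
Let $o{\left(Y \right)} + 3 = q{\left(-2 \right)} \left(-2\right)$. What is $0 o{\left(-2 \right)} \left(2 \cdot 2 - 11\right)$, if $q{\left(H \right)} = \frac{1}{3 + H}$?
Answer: $0$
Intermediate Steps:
$o{\left(Y \right)} = -5$ ($o{\left(Y \right)} = -3 + \frac{1}{3 - 2} \left(-2\right) = -3 + 1^{-1} \left(-2\right) = -3 + 1 \left(-2\right) = -3 - 2 = -5$)
$0 o{\left(-2 \right)} \left(2 \cdot 2 - 11\right) = 0 \left(-5\right) \left(2 \cdot 2 - 11\right) = 0 \left(4 - 11\right) = 0 \left(-7\right) = 0$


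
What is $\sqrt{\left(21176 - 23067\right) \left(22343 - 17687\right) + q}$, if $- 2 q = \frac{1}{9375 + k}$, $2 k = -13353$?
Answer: $\frac{i \sqrt{256453916935461}}{5397} \approx 2967.2 i$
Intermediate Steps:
$k = - \frac{13353}{2}$ ($k = \frac{1}{2} \left(-13353\right) = - \frac{13353}{2} \approx -6676.5$)
$q = - \frac{1}{5397}$ ($q = - \frac{1}{2 \left(9375 - \frac{13353}{2}\right)} = - \frac{1}{2 \cdot \frac{5397}{2}} = \left(- \frac{1}{2}\right) \frac{2}{5397} = - \frac{1}{5397} \approx -0.00018529$)
$\sqrt{\left(21176 - 23067\right) \left(22343 - 17687\right) + q} = \sqrt{\left(21176 - 23067\right) \left(22343 - 17687\right) - \frac{1}{5397}} = \sqrt{\left(-1891\right) 4656 - \frac{1}{5397}} = \sqrt{-8804496 - \frac{1}{5397}} = \sqrt{- \frac{47517864913}{5397}} = \frac{i \sqrt{256453916935461}}{5397}$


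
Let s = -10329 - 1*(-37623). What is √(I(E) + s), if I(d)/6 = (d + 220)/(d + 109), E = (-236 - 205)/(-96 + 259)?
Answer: √2049268852677/8663 ≈ 165.25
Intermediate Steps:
E = -441/163 ≈ -2.7055
s = 27294 (s = -10329 + 37623 = 27294)
I(d) = 6*(220 + d)/(109 + d) (I(d) = 6*((d + 220)/(d + 109)) = 6*((220 + d)/(109 + d)) = 6*(220 + d)/(109 + d))
√(I(E) + s) = √(6*(220 - 441/163)/(109 - 441/163) + 27294) = √(6*(35419/163)/(17326/163) + 27294) = √(6*(163/17326)*(35419/163) + 27294) = √(106257/8663 + 27294) = √(236554179/8663) = √2049268852677/8663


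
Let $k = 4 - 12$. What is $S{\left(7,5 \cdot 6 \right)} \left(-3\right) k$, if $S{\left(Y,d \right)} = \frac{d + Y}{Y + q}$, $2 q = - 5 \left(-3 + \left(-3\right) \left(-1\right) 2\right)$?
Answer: $-1776$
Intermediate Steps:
$q = - \frac{15}{2}$ ($q = \frac{\left(-5\right) \left(-3 + \left(-3\right) \left(-1\right) 2\right)}{2} = \frac{\left(-5\right) \left(-3 + 3 \cdot 2\right)}{2} = \frac{\left(-5\right) \left(-3 + 6\right)}{2} = \frac{\left(-5\right) 3}{2} = \frac{1}{2} \left(-15\right) = - \frac{15}{2} \approx -7.5$)
$S{\left(Y,d \right)} = \frac{Y + d}{- \frac{15}{2} + Y}$ ($S{\left(Y,d \right)} = \frac{d + Y}{Y - \frac{15}{2}} = \frac{Y + d}{- \frac{15}{2} + Y}$)
$k = -8$
$S{\left(7,5 \cdot 6 \right)} \left(-3\right) k = \frac{2 \left(7 + 5 \cdot 6\right)}{-15 + 2 \cdot 7} \left(-3\right) \left(-8\right) = \frac{2 \left(7 + 30\right)}{-15 + 14} \left(-3\right) \left(-8\right) = 2 \frac{1}{-1} \cdot 37 \left(-3\right) \left(-8\right) = 2 \left(-1\right) 37 \left(-3\right) \left(-8\right) = \left(-74\right) \left(-3\right) \left(-8\right) = 222 \left(-8\right) = -1776$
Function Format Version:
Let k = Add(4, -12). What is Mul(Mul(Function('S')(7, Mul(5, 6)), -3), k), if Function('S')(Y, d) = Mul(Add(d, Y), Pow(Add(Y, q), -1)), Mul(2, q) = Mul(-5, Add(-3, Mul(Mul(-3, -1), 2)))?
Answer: -1776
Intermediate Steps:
q = Rational(-15, 2) (q = Mul(Rational(1, 2), Mul(-5, Add(-3, Mul(Mul(-3, -1), 2)))) = Mul(Rational(1, 2), Mul(-5, Add(-3, Mul(3, 2)))) = Mul(Rational(1, 2), Mul(-5, Add(-3, 6))) = Mul(Rational(1, 2), Mul(-5, 3)) = Mul(Rational(1, 2), -15) = Rational(-15, 2) ≈ -7.5000)
Function('S')(Y, d) = Mul(Pow(Add(Rational(-15, 2), Y), -1), Add(Y, d)) (Function('S')(Y, d) = Mul(Add(d, Y), Pow(Add(Y, Rational(-15, 2)), -1)) = Mul(Add(Y, d), Pow(Add(Rational(-15, 2), Y), -1)) = Mul(Pow(Add(Rational(-15, 2), Y), -1), Add(Y, d)))
k = -8
Mul(Mul(Function('S')(7, Mul(5, 6)), -3), k) = Mul(Mul(Mul(2, Pow(Add(-15, Mul(2, 7)), -1), Add(7, Mul(5, 6))), -3), -8) = Mul(Mul(Mul(2, Pow(Add(-15, 14), -1), Add(7, 30)), -3), -8) = Mul(Mul(Mul(2, Pow(-1, -1), 37), -3), -8) = Mul(Mul(Mul(2, -1, 37), -3), -8) = Mul(Mul(-74, -3), -8) = Mul(222, -8) = -1776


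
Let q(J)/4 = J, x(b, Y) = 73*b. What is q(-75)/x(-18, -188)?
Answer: 50/219 ≈ 0.22831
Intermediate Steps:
q(J) = 4*J
q(-75)/x(-18, -188) = (4*(-75))/((73*(-18))) = -300/(-1314) = -300*(-1/1314) = 50/219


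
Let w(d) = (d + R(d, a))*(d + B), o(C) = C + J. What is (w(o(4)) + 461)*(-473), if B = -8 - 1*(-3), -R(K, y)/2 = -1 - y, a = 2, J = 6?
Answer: -255893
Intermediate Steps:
o(C) = 6 + C (o(C) = C + 6 = 6 + C)
R(K, y) = 2 + 2*y (R(K, y) = -2*(-1 - y) = 2 + 2*y)
B = -5 (B = -8 + 3 = -5)
w(d) = (-5 + d)*(6 + d) (w(d) = (d + (2 + 2*2))*(d - 5) = (d + (2 + 4))*(-5 + d) = (d + 6)*(-5 + d) = (6 + d)*(-5 + d) = (-5 + d)*(6 + d))
(w(o(4)) + 461)*(-473) = ((-30 + (6 + 4) + (6 + 4)²) + 461)*(-473) = ((-30 + 10 + 10²) + 461)*(-473) = ((-30 + 10 + 100) + 461)*(-473) = (80 + 461)*(-473) = 541*(-473) = -255893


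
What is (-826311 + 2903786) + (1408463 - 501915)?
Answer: 2984023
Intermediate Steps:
(-826311 + 2903786) + (1408463 - 501915) = 2077475 + 906548 = 2984023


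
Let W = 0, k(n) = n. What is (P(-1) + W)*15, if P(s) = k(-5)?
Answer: -75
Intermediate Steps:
P(s) = -5
(P(-1) + W)*15 = (-5 + 0)*15 = -5*15 = -75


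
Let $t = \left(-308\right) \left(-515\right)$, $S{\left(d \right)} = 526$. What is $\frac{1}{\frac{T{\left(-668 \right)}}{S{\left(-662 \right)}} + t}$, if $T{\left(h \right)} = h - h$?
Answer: $\frac{1}{158620} \approx 6.3044 \cdot 10^{-6}$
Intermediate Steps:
$T{\left(h \right)} = 0$
$t = 158620$
$\frac{1}{\frac{T{\left(-668 \right)}}{S{\left(-662 \right)}} + t} = \frac{1}{\frac{0}{526} + 158620} = \frac{1}{0 \cdot \frac{1}{526} + 158620} = \frac{1}{0 + 158620} = \frac{1}{158620}$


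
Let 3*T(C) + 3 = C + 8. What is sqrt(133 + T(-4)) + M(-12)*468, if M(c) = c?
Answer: -5616 + 20*sqrt(3)/3 ≈ -5604.5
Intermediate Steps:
T(C) = 5/3 + C/3 (T(C) = -1 + (C + 8)/3 = -1 + (8 + C)/3 = -1 + (8/3 + C/3) = 5/3 + C/3)
sqrt(133 + T(-4)) + M(-12)*468 = sqrt(133 + (5/3 + (1/3)*(-4))) - 12*468 = sqrt(133 + (5/3 - 4/3)) - 5616 = sqrt(133 + 1/3) - 5616 = sqrt(400/3) - 5616 = 20*sqrt(3)/3 - 5616 = -5616 + 20*sqrt(3)/3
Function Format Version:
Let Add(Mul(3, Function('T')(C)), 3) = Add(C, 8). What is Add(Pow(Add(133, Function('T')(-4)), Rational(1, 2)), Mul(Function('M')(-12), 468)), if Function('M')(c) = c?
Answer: Add(-5616, Mul(Rational(20, 3), Pow(3, Rational(1, 2)))) ≈ -5604.5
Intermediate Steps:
Function('T')(C) = Add(Rational(5, 3), Mul(Rational(1, 3), C)) (Function('T')(C) = Add(-1, Mul(Rational(1, 3), Add(C, 8))) = Add(-1, Mul(Rational(1, 3), Add(8, C))) = Add(-1, Add(Rational(8, 3), Mul(Rational(1, 3), C))) = Add(Rational(5, 3), Mul(Rational(1, 3), C)))
Add(Pow(Add(133, Function('T')(-4)), Rational(1, 2)), Mul(Function('M')(-12), 468)) = Add(Pow(Add(133, Add(Rational(5, 3), Mul(Rational(1, 3), -4))), Rational(1, 2)), Mul(-12, 468)) = Add(Pow(Add(133, Add(Rational(5, 3), Rational(-4, 3))), Rational(1, 2)), -5616) = Add(Pow(Add(133, Rational(1, 3)), Rational(1, 2)), -5616) = Add(Pow(Rational(400, 3), Rational(1, 2)), -5616) = Add(Mul(Rational(20, 3), Pow(3, Rational(1, 2))), -5616) = Add(-5616, Mul(Rational(20, 3), Pow(3, Rational(1, 2))))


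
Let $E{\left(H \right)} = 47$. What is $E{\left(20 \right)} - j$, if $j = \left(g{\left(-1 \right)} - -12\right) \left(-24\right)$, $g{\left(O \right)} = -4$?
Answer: $239$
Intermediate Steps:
$j = -192$ ($j = \left(-4 - -12\right) \left(-24\right) = \left(-4 + 12\right) \left(-24\right) = 8 \left(-24\right) = -192$)
$E{\left(20 \right)} - j = 47 - -192 = 47 + 192 = 239$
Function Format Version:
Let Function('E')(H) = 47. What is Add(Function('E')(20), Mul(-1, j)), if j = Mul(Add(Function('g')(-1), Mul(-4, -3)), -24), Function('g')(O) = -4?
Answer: 239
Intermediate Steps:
j = -192 (j = Mul(Add(-4, Mul(-4, -3)), -24) = Mul(Add(-4, 12), -24) = Mul(8, -24) = -192)
Add(Function('E')(20), Mul(-1, j)) = Add(47, Mul(-1, -192)) = Add(47, 192) = 239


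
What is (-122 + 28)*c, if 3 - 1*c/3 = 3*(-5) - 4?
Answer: -6204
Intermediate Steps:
c = 66 (c = 9 - 3*(3*(-5) - 4) = 9 - 3*(-15 - 4) = 9 - 3*(-19) = 9 + 57 = 66)
(-122 + 28)*c = (-122 + 28)*66 = -94*66 = -6204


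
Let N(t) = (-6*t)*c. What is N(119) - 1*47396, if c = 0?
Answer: -47396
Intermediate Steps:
N(t) = 0 (N(t) = -6*t*0 = 0)
N(119) - 1*47396 = 0 - 1*47396 = 0 - 47396 = -47396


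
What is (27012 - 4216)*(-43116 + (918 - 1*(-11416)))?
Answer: -701706472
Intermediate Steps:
(27012 - 4216)*(-43116 + (918 - 1*(-11416))) = 22796*(-43116 + (918 + 11416)) = 22796*(-43116 + 12334) = 22796*(-30782) = -701706472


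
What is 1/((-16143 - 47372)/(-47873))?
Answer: 47873/63515 ≈ 0.75373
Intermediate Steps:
1/((-16143 - 47372)/(-47873)) = 1/(-63515*(-1/47873)) = 1/(63515/47873) = 47873/63515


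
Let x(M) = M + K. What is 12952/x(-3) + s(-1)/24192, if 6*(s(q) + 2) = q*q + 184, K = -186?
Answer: -9946963/145152 ≈ -68.528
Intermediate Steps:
s(q) = 86/3 + q**2/6 (s(q) = -2 + (q*q + 184)/6 = -2 + (q**2 + 184)/6 = -2 + (184 + q**2)/6 = -2 + (92/3 + q**2/6) = 86/3 + q**2/6)
x(M) = -186 + M (x(M) = M - 186 = -186 + M)
12952/x(-3) + s(-1)/24192 = 12952/(-186 - 3) + (86/3 + (1/6)*(-1)**2)/24192 = 12952/(-189) + (86/3 + (1/6)*1)*(1/24192) = 12952*(-1/189) + (86/3 + 1/6)*(1/24192) = -12952/189 + (173/6)*(1/24192) = -12952/189 + 173/145152 = -9946963/145152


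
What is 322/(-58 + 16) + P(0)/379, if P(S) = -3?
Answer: -8726/1137 ≈ -7.6746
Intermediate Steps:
322/(-58 + 16) + P(0)/379 = 322/(-58 + 16) - 3/379 = 322/(-42) - 3*1/379 = 322*(-1/42) - 3/379 = -23/3 - 3/379 = -8726/1137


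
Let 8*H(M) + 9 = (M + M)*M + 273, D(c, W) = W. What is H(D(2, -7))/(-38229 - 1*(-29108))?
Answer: -181/36484 ≈ -0.0049611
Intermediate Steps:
H(M) = 33 + M**2/4 (H(M) = -9/8 + ((M + M)*M + 273)/8 = -9/8 + ((2*M)*M + 273)/8 = -9/8 + (2*M**2 + 273)/8 = -9/8 + (273 + 2*M**2)/8 = -9/8 + (273/8 + M**2/4) = 33 + M**2/4)
H(D(2, -7))/(-38229 - 1*(-29108)) = (33 + (1/4)*(-7)**2)/(-38229 - 1*(-29108)) = (33 + (1/4)*49)/(-38229 + 29108) = (33 + 49/4)/(-9121) = (181/4)*(-1/9121) = -181/36484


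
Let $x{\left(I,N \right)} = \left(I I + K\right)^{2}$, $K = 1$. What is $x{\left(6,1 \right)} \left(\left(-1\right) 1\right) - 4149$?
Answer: $-5518$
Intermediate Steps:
$x{\left(I,N \right)} = \left(1 + I^{2}\right)^{2}$ ($x{\left(I,N \right)} = \left(I I + 1\right)^{2} = \left(I^{2} + 1\right)^{2} = \left(1 + I^{2}\right)^{2}$)
$x{\left(6,1 \right)} \left(\left(-1\right) 1\right) - 4149 = \left(1 + 6^{2}\right)^{2} \left(\left(-1\right) 1\right) - 4149 = \left(1 + 36\right)^{2} \left(-1\right) - 4149 = 37^{2} \left(-1\right) - 4149 = 1369 \left(-1\right) - 4149 = -1369 - 4149 = -5518$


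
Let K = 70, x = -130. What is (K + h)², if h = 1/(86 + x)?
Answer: 9480241/1936 ≈ 4896.8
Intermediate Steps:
h = -1/44 (h = 1/(86 - 130) = 1/(-44) = -1/44 ≈ -0.022727)
(K + h)² = (70 - 1/44)² = (3079/44)² = 9480241/1936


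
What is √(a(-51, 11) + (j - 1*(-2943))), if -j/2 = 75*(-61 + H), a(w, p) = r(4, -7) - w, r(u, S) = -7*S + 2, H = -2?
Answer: 7*√255 ≈ 111.78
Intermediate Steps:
r(u, S) = 2 - 7*S
a(w, p) = 51 - w (a(w, p) = (2 - 7*(-7)) - w = (2 + 49) - w = 51 - w)
j = 9450 (j = -150*(-61 - 2) = -150*(-63) = -2*(-4725) = 9450)
√(a(-51, 11) + (j - 1*(-2943))) = √((51 - 1*(-51)) + (9450 - 1*(-2943))) = √((51 + 51) + (9450 + 2943)) = √(102 + 12393) = √12495 = 7*√255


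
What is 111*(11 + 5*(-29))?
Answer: -14874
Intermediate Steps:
111*(11 + 5*(-29)) = 111*(11 - 145) = 111*(-134) = -14874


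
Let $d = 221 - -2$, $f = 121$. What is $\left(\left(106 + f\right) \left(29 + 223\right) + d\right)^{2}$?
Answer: $3297860329$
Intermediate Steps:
$d = 223$ ($d = 221 + 2 = 223$)
$\left(\left(106 + f\right) \left(29 + 223\right) + d\right)^{2} = \left(\left(106 + 121\right) \left(29 + 223\right) + 223\right)^{2} = \left(227 \cdot 252 + 223\right)^{2} = \left(57204 + 223\right)^{2} = 57427^{2} = 3297860329$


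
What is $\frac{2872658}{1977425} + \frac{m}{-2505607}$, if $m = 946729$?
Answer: $\frac{5325666400581}{4954649921975} \approx 1.0749$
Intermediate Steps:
$\frac{2872658}{1977425} + \frac{m}{-2505607} = \frac{2872658}{1977425} + \frac{946729}{-2505607} = 2872658 \cdot \frac{1}{1977425} + 946729 \left(- \frac{1}{2505607}\right) = \frac{2872658}{1977425} - \frac{946729}{2505607} = \frac{5325666400581}{4954649921975}$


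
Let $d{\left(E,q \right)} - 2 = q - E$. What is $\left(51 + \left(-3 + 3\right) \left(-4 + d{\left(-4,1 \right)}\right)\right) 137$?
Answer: $6987$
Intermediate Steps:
$d{\left(E,q \right)} = 2 + q - E$ ($d{\left(E,q \right)} = 2 - \left(E - q\right) = 2 + q - E$)
$\left(51 + \left(-3 + 3\right) \left(-4 + d{\left(-4,1 \right)}\right)\right) 137 = \left(51 + \left(-3 + 3\right) \left(-4 + \left(2 + 1 - -4\right)\right)\right) 137 = \left(51 + 0 \left(-4 + \left(2 + 1 + 4\right)\right)\right) 137 = \left(51 + 0 \left(-4 + 7\right)\right) 137 = \left(51 + 0 \cdot 3\right) 137 = \left(51 + 0\right) 137 = 51 \cdot 137 = 6987$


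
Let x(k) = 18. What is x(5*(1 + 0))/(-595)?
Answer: -18/595 ≈ -0.030252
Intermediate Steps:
x(5*(1 + 0))/(-595) = 18/(-595) = 18*(-1/595) = -18/595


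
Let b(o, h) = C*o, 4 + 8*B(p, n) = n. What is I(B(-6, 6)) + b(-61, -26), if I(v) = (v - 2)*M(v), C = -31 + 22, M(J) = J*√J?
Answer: 17561/32 ≈ 548.78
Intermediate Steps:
M(J) = J^(3/2)
C = -9
B(p, n) = -½ + n/8
b(o, h) = -9*o
I(v) = v^(3/2)*(-2 + v) (I(v) = (v - 2)*v^(3/2) = (-2 + v)*v^(3/2) = v^(3/2)*(-2 + v))
I(B(-6, 6)) + b(-61, -26) = (-½ + (⅛)*6)^(3/2)*(-2 + (-½ + (⅛)*6)) - 9*(-61) = (-½ + ¾)^(3/2)*(-2 + (-½ + ¾)) + 549 = (¼)^(3/2)*(-2 + ¼) + 549 = (⅛)*(-7/4) + 549 = -7/32 + 549 = 17561/32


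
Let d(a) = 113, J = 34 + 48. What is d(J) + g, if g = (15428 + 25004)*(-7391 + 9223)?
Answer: 74071537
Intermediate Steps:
J = 82
g = 74071424 (g = 40432*1832 = 74071424)
d(J) + g = 113 + 74071424 = 74071537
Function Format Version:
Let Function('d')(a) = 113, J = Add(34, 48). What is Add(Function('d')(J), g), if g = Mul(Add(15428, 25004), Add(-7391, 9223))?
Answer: 74071537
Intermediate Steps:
J = 82
g = 74071424 (g = Mul(40432, 1832) = 74071424)
Add(Function('d')(J), g) = Add(113, 74071424) = 74071537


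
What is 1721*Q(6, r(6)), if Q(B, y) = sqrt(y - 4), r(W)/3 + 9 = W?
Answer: 1721*I*sqrt(13) ≈ 6205.2*I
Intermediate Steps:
r(W) = -27 + 3*W
Q(B, y) = sqrt(-4 + y)
1721*Q(6, r(6)) = 1721*sqrt(-4 + (-27 + 3*6)) = 1721*sqrt(-4 + (-27 + 18)) = 1721*sqrt(-4 - 9) = 1721*sqrt(-13) = 1721*(I*sqrt(13)) = 1721*I*sqrt(13)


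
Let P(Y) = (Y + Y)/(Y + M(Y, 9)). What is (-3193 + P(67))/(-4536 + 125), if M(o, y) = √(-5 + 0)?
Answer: 7170182/9911517 + 67*I*√5/9911517 ≈ 0.72342 + 1.5115e-5*I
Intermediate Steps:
M(o, y) = I*√5 (M(o, y) = √(-5) = I*√5)
P(Y) = 2*Y/(Y + I*√5) (P(Y) = (Y + Y)/(Y + I*√5) = (2*Y)/(Y + I*√5) = 2*Y/(Y + I*√5))
(-3193 + P(67))/(-4536 + 125) = (-3193 + 2*67/(67 + I*√5))/(-4536 + 125) = (-3193 + 134/(67 + I*√5))/(-4411) = (-3193 + 134/(67 + I*√5))*(-1/4411) = 3193/4411 - 134/(4411*(67 + I*√5))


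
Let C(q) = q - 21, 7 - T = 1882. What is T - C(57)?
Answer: -1911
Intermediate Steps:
T = -1875 (T = 7 - 1*1882 = 7 - 1882 = -1875)
C(q) = -21 + q
T - C(57) = -1875 - (-21 + 57) = -1875 - 1*36 = -1875 - 36 = -1911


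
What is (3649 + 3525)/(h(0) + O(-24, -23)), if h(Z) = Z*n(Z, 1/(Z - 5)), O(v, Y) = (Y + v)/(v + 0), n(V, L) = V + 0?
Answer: 172176/47 ≈ 3663.3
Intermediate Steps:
n(V, L) = V
O(v, Y) = (Y + v)/v
h(Z) = Z**2 (h(Z) = Z*Z = Z**2)
(3649 + 3525)/(h(0) + O(-24, -23)) = (3649 + 3525)/(0**2 + (-23 - 24)/(-24)) = 7174/(0 - 1/24*(-47)) = 7174/(0 + 47/24) = 7174/(47/24) = 7174*(24/47) = 172176/47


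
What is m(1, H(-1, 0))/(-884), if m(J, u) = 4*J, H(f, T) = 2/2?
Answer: -1/221 ≈ -0.0045249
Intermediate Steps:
H(f, T) = 1 (H(f, T) = 2*(½) = 1)
m(1, H(-1, 0))/(-884) = (4*1)/(-884) = 4*(-1/884) = -1/221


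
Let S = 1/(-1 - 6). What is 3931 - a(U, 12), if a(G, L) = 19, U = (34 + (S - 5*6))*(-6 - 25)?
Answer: 3912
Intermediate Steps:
S = -⅐ (S = 1/(-7) = -⅐ ≈ -0.14286)
U = -837/7 (U = (34 + (-⅐ - 5*6))*(-6 - 25) = (34 + (-⅐ - 30))*(-31) = (34 - 211/7)*(-31) = (27/7)*(-31) = -837/7 ≈ -119.57)
3931 - a(U, 12) = 3931 - 1*19 = 3931 - 19 = 3912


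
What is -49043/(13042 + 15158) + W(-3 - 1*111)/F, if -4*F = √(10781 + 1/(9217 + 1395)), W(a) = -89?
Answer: -49043/28200 + 712*√33724928041/38135991 ≈ 1.6895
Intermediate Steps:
F = -3*√33724928041/21224 (F = -√(10781 + 1/(9217 + 1395))/4 = -√(10781 + 1/10612)/4 = -3*√33724928041/21224 ≈ -25.958)
-49043/(13042 + 15158) + W(-3 - 1*111)/F = -49043/(13042 + 15158) - 89*(-8*√33724928041/38135991) = -49043/28200 - (-712)*√33724928041/38135991 = -49043*1/28200 + 712*√33724928041/38135991 = -49043/28200 + 712*√33724928041/38135991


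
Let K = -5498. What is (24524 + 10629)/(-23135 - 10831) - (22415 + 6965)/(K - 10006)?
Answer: 1110071/1290708 ≈ 0.86005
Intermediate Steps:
(24524 + 10629)/(-23135 - 10831) - (22415 + 6965)/(K - 10006) = (24524 + 10629)/(-23135 - 10831) - (22415 + 6965)/(-5498 - 10006) = 35153/(-33966) - 29380/(-15504) = 35153*(-1/33966) - 29380*(-1)/15504 = -35153/33966 - 1*(-7345/3876) = -35153/33966 + 7345/3876 = 1110071/1290708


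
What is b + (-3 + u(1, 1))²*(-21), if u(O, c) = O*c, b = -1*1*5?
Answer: -89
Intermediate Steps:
b = -5 (b = -1*5 = -5)
b + (-3 + u(1, 1))²*(-21) = -5 + (-3 + 1*1)²*(-21) = -5 + (-3 + 1)²*(-21) = -5 + (-2)²*(-21) = -5 + 4*(-21) = -5 - 84 = -89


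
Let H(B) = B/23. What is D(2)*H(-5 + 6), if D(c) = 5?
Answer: 5/23 ≈ 0.21739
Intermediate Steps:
H(B) = B/23 (H(B) = B*(1/23) = B/23)
D(2)*H(-5 + 6) = 5*((-5 + 6)/23) = 5*((1/23)*1) = 5*(1/23) = 5/23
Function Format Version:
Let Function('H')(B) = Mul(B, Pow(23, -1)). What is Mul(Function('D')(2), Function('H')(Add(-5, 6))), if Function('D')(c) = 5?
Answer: Rational(5, 23) ≈ 0.21739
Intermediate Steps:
Function('H')(B) = Mul(Rational(1, 23), B) (Function('H')(B) = Mul(B, Rational(1, 23)) = Mul(Rational(1, 23), B))
Mul(Function('D')(2), Function('H')(Add(-5, 6))) = Mul(5, Mul(Rational(1, 23), Add(-5, 6))) = Mul(5, Mul(Rational(1, 23), 1)) = Mul(5, Rational(1, 23)) = Rational(5, 23)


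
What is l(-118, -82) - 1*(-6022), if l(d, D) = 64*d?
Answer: -1530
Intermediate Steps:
l(-118, -82) - 1*(-6022) = 64*(-118) - 1*(-6022) = -7552 + 6022 = -1530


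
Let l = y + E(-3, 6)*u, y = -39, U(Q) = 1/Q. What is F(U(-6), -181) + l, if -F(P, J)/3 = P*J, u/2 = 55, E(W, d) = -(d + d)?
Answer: -2899/2 ≈ -1449.5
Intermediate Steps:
E(W, d) = -2*d
u = 110 (u = 2*55 = 110)
F(P, J) = -3*J*P (F(P, J) = -3*P*J = -3*J*P)
l = -1359 (l = -39 - 2*6*110 = -39 - 12*110 = -39 - 1320 = -1359)
F(U(-6), -181) + l = -3*(-181)/(-6) - 1359 = -3*(-181)*(-⅙) - 1359 = -181/2 - 1359 = -2899/2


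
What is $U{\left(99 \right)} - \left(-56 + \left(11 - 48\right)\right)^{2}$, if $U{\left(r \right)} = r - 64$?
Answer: $-8614$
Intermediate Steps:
$U{\left(r \right)} = -64 + r$ ($U{\left(r \right)} = r - 64 = -64 + r$)
$U{\left(99 \right)} - \left(-56 + \left(11 - 48\right)\right)^{2} = \left(-64 + 99\right) - \left(-56 + \left(11 - 48\right)\right)^{2} = 35 - \left(-56 - 37\right)^{2} = 35 - \left(-93\right)^{2} = 35 - 8649 = -8614$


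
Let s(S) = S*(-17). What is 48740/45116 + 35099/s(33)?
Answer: -389045836/6327519 ≈ -61.485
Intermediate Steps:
s(S) = -17*S
48740/45116 + 35099/s(33) = 48740/45116 + 35099/((-17*33)) = 48740*(1/45116) + 35099/(-561) = 12185/11279 + 35099*(-1/561) = 12185/11279 - 35099/561 = -389045836/6327519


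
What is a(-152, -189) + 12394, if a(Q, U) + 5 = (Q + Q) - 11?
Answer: 12074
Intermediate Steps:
a(Q, U) = -16 + 2*Q (a(Q, U) = -5 + ((Q + Q) - 11) = -5 + (2*Q - 11) = -5 + (-11 + 2*Q) = -16 + 2*Q)
a(-152, -189) + 12394 = (-16 + 2*(-152)) + 12394 = (-16 - 304) + 12394 = -320 + 12394 = 12074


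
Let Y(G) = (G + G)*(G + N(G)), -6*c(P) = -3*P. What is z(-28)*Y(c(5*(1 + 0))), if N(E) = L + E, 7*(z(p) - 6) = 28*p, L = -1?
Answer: -2120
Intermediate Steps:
z(p) = 6 + 4*p (z(p) = 6 + (28*p)/7 = 6 + 4*p)
N(E) = -1 + E
c(P) = P/2 (c(P) = -(-1)*P/2 = P/2)
Y(G) = 2*G*(-1 + 2*G) (Y(G) = (G + G)*(G + (-1 + G)) = (2*G)*(-1 + 2*G) = 2*G*(-1 + 2*G))
z(-28)*Y(c(5*(1 + 0))) = (6 + 4*(-28))*(2*((5*(1 + 0))/2)*(-1 + 2*((5*(1 + 0))/2))) = (6 - 112)*(2*((5*1)/2)*(-1 + 2*((5*1)/2))) = -212*(½)*5*(-1 + 2*((½)*5)) = -212*5*(-1 + 2*(5/2))/2 = -212*5*(-1 + 5)/2 = -212*5*4/2 = -106*20 = -2120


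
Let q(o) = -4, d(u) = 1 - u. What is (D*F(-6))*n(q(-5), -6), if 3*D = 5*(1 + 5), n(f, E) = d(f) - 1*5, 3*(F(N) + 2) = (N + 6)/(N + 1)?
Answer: 0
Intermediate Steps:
F(N) = -2 + (6 + N)/(3*(1 + N)) (F(N) = -2 + ((N + 6)/(N + 1))/3 = -2 + ((6 + N)/(1 + N))/3 = -2 + (6 + N)/(3*(1 + N)))
n(f, E) = -4 - f (n(f, E) = (1 - f) - 1*5 = (1 - f) - 5 = -4 - f)
D = 10 (D = (5*(1 + 5))/3 = (5*6)/3 = (1/3)*30 = 10)
(D*F(-6))*n(q(-5), -6) = (10*(-5*(-6)/(3 + 3*(-6))))*(-4 - 1*(-4)) = (10*(-5*(-6)/(3 - 18)))*(-4 + 4) = (10*(-5*(-6)/(-15)))*0 = (10*(-5*(-6)*(-1/15)))*0 = (10*(-2))*0 = -20*0 = 0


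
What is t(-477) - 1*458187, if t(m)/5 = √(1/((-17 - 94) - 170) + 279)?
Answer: -458187 + 5*√22029838/281 ≈ -4.5810e+5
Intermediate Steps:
t(m) = 5*√22029838/281 (t(m) = 5*√(1/((-17 - 94) - 170) + 279) = 5*√(1/(-111 - 170) + 279) = 5*√(1/(-281) + 279) = 5*√(-1/281 + 279) = 5*√(78398/281) = 5*(√22029838/281) = 5*√22029838/281)
t(-477) - 1*458187 = 5*√22029838/281 - 1*458187 = 5*√22029838/281 - 458187 = -458187 + 5*√22029838/281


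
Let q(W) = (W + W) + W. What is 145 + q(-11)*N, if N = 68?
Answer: -2099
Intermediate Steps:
q(W) = 3*W (q(W) = 2*W + W = 3*W)
145 + q(-11)*N = 145 + (3*(-11))*68 = 145 - 33*68 = 145 - 2244 = -2099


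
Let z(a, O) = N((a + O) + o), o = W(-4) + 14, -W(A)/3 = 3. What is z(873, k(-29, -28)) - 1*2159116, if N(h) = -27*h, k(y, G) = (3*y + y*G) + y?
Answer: -2201614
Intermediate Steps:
W(A) = -9 (W(A) = -3*3 = -9)
k(y, G) = 4*y + G*y (k(y, G) = (3*y + G*y) + y = 4*y + G*y)
o = 5 (o = -9 + 14 = 5)
z(a, O) = -135 - 27*O - 27*a (z(a, O) = -27*((a + O) + 5) = -27*((O + a) + 5) = -27*(5 + O + a) = -135 - 27*O - 27*a)
z(873, k(-29, -28)) - 1*2159116 = (-135 - (-783)*(4 - 28) - 27*873) - 1*2159116 = (-135 - (-783)*(-24) - 23571) - 2159116 = (-135 - 27*696 - 23571) - 2159116 = (-135 - 18792 - 23571) - 2159116 = -42498 - 2159116 = -2201614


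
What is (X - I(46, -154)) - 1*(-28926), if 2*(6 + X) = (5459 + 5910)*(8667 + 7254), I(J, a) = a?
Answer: 181063997/2 ≈ 9.0532e+7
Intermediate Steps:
X = 181005837/2 (X = -6 + ((5459 + 5910)*(8667 + 7254))/2 = -6 + (11369*15921)/2 = -6 + (½)*181005849 = -6 + 181005849/2 = 181005837/2 ≈ 9.0503e+7)
(X - I(46, -154)) - 1*(-28926) = (181005837/2 - 1*(-154)) - 1*(-28926) = (181005837/2 + 154) + 28926 = 181006145/2 + 28926 = 181063997/2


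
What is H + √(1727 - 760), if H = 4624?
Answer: 4624 + √967 ≈ 4655.1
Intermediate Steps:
H + √(1727 - 760) = 4624 + √(1727 - 760) = 4624 + √967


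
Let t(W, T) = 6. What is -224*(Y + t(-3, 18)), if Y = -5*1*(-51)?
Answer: -58464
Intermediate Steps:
Y = 255 (Y = -5*(-51) = 255)
-224*(Y + t(-3, 18)) = -224*(255 + 6) = -224*261 = -58464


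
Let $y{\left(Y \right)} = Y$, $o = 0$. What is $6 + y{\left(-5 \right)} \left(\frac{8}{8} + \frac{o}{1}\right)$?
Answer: $1$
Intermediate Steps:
$6 + y{\left(-5 \right)} \left(\frac{8}{8} + \frac{o}{1}\right) = 6 - 5 \left(\frac{8}{8} + \frac{0}{1}\right) = 6 - 5 \left(8 \cdot \frac{1}{8} + 0 \cdot 1\right) = 6 - 5 \left(1 + 0\right) = 6 - 5 = 1$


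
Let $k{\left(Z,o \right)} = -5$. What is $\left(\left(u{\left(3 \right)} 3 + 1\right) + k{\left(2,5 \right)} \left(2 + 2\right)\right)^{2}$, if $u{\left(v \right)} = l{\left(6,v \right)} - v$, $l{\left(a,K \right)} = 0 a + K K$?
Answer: $1$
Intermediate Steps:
$l{\left(a,K \right)} = K^{2}$ ($l{\left(a,K \right)} = 0 + K^{2} = K^{2}$)
$u{\left(v \right)} = v^{2} - v$
$\left(\left(u{\left(3 \right)} 3 + 1\right) + k{\left(2,5 \right)} \left(2 + 2\right)\right)^{2} = \left(\left(3 \left(-1 + 3\right) 3 + 1\right) - 5 \left(2 + 2\right)\right)^{2} = \left(\left(3 \cdot 2 \cdot 3 + 1\right) - 20\right)^{2} = \left(\left(6 \cdot 3 + 1\right) - 20\right)^{2} = \left(\left(18 + 1\right) - 20\right)^{2} = \left(19 - 20\right)^{2} = \left(-1\right)^{2} = 1$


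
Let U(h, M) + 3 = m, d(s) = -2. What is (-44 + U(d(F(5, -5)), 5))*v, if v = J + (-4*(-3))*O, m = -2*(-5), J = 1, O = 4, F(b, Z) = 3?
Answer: -1813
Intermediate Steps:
m = 10
U(h, M) = 7 (U(h, M) = -3 + 10 = 7)
v = 49 (v = 1 - 4*(-3)*4 = 1 + 12*4 = 1 + 48 = 49)
(-44 + U(d(F(5, -5)), 5))*v = (-44 + 7)*49 = -37*49 = -1813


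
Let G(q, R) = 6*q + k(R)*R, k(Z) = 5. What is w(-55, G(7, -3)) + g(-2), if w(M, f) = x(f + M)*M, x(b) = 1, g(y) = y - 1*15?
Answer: -72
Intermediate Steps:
g(y) = -15 + y (g(y) = y - 15 = -15 + y)
G(q, R) = 5*R + 6*q (G(q, R) = 6*q + 5*R = 5*R + 6*q)
w(M, f) = M (w(M, f) = 1*M = M)
w(-55, G(7, -3)) + g(-2) = -55 + (-15 - 2) = -55 - 17 = -72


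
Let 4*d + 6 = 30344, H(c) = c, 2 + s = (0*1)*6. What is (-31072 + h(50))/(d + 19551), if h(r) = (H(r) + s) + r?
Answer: -61948/54271 ≈ -1.1415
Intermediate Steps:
s = -2 (s = -2 + (0*1)*6 = -2 + 0*6 = -2 + 0 = -2)
d = 15169/2 (d = -3/2 + (1/4)*30344 = -3/2 + 7586 = 15169/2 ≈ 7584.5)
h(r) = -2 + 2*r (h(r) = (r - 2) + r = (-2 + r) + r = -2 + 2*r)
(-31072 + h(50))/(d + 19551) = (-31072 + (-2 + 2*50))/(15169/2 + 19551) = (-31072 + (-2 + 100))/(54271/2) = (-31072 + 98)*(2/54271) = -30974*2/54271 = -61948/54271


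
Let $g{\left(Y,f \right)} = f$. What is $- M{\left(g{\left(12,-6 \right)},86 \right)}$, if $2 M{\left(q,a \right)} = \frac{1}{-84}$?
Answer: $\frac{1}{168} \approx 0.0059524$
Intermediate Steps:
$M{\left(q,a \right)} = - \frac{1}{168}$ ($M{\left(q,a \right)} = \frac{1}{2 \left(-84\right)} = \frac{1}{2} \left(- \frac{1}{84}\right) = - \frac{1}{168}$)
$- M{\left(g{\left(12,-6 \right)},86 \right)} = \left(-1\right) \left(- \frac{1}{168}\right) = \frac{1}{168}$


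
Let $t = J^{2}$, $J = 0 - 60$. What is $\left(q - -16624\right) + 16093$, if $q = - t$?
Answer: $29117$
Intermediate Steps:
$J = -60$
$t = 3600$ ($t = \left(-60\right)^{2} = 3600$)
$q = -3600$ ($q = \left(-1\right) 3600 = -3600$)
$\left(q - -16624\right) + 16093 = \left(-3600 - -16624\right) + 16093 = \left(-3600 + 16624\right) + 16093 = 13024 + 16093 = 29117$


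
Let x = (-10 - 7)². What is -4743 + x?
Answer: -4454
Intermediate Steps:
x = 289 (x = (-17)² = 289)
-4743 + x = -4743 + 289 = -4454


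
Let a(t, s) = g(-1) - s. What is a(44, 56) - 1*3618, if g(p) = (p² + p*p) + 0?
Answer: -3672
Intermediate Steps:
g(p) = 2*p² (g(p) = (p² + p²) + 0 = 2*p² + 0 = 2*p²)
a(t, s) = 2 - s (a(t, s) = 2*(-1)² - s = 2*1 - s = 2 - s)
a(44, 56) - 1*3618 = (2 - 1*56) - 1*3618 = (2 - 56) - 3618 = -54 - 3618 = -3672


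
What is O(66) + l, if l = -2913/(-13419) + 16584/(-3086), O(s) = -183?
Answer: -1298628400/6901839 ≈ -188.16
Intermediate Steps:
l = -35591863/6901839 (l = -2913*(-1/13419) + 16584*(-1/3086) = 971/4473 - 8292/1543 = -35591863/6901839 ≈ -5.1569)
O(66) + l = -183 - 35591863/6901839 = -1298628400/6901839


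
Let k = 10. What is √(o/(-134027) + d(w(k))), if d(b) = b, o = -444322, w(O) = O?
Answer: 324*√2278459/134027 ≈ 3.6490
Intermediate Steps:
√(o/(-134027) + d(w(k))) = √(-444322/(-134027) + 10) = √(-444322*(-1/134027) + 10) = √(444322/134027 + 10) = √(1784592/134027) = 324*√2278459/134027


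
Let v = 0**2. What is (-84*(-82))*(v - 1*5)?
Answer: -34440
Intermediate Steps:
v = 0
(-84*(-82))*(v - 1*5) = (-84*(-82))*(0 - 1*5) = 6888*(0 - 5) = 6888*(-5) = -34440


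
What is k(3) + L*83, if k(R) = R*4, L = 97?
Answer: 8063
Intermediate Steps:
k(R) = 4*R
k(3) + L*83 = 4*3 + 97*83 = 12 + 8051 = 8063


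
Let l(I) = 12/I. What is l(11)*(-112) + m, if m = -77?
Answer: -2191/11 ≈ -199.18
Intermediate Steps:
l(11)*(-112) + m = (12/11)*(-112) - 77 = -1344/11 - 77 = -2191/11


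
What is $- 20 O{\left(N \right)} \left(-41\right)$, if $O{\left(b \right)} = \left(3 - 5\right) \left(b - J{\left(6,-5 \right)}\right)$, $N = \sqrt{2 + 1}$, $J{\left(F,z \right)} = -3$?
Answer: $-4920 - 1640 \sqrt{3} \approx -7760.6$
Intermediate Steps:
$N = \sqrt{3} \approx 1.732$
$O{\left(b \right)} = -6 - 2 b$ ($O{\left(b \right)} = \left(3 - 5\right) \left(b - -3\right) = - 2 \left(b + 3\right) = - 2 \left(3 + b\right) = -6 - 2 b$)
$- 20 O{\left(N \right)} \left(-41\right) = - 20 \left(-6 - 2 \sqrt{3}\right) \left(-41\right) = \left(120 + 40 \sqrt{3}\right) \left(-41\right) = -4920 - 1640 \sqrt{3}$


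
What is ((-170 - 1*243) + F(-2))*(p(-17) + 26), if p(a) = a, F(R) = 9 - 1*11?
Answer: -3735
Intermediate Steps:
F(R) = -2 (F(R) = 9 - 11 = -2)
((-170 - 1*243) + F(-2))*(p(-17) + 26) = ((-170 - 1*243) - 2)*(-17 + 26) = ((-170 - 243) - 2)*9 = (-413 - 2)*9 = -415*9 = -3735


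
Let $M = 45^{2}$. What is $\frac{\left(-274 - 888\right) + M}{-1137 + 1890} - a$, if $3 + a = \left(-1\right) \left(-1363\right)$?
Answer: $- \frac{1023217}{753} \approx -1358.9$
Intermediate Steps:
$M = 2025$
$a = 1360$ ($a = -3 - -1363 = -3 + 1363 = 1360$)
$\frac{\left(-274 - 888\right) + M}{-1137 + 1890} - a = \frac{\left(-274 - 888\right) + 2025}{-1137 + 1890} - 1360 = \frac{-1162 + 2025}{753} - 1360 = 863 \cdot \frac{1}{753} - 1360 = \frac{863}{753} - 1360 = - \frac{1023217}{753}$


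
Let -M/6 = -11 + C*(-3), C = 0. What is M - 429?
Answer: -363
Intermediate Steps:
M = 66 (M = -6*(-11 + 0*(-3)) = -6*(-11 + 0) = -6*(-11) = 66)
M - 429 = 66 - 429 = -363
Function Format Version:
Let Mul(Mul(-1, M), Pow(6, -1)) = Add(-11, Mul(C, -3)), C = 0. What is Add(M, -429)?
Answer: -363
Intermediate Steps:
M = 66 (M = Mul(-6, Add(-11, Mul(0, -3))) = Mul(-6, Add(-11, 0)) = Mul(-6, -11) = 66)
Add(M, -429) = Add(66, -429) = -363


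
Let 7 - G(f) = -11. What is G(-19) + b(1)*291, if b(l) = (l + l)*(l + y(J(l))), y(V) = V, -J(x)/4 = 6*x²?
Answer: -13368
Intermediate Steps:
J(x) = -24*x²
G(f) = 18 (G(f) = 7 - 1*(-11) = 7 + 11 = 18)
b(l) = 2*l*(l - 24*l²) (b(l) = (l + l)*(l - 24*l²) = (2*l)*(l - 24*l²) = 2*l*(l - 24*l²))
G(-19) + b(1)*291 = 18 + (1²*(2 - 48*1))*291 = 18 + (1*(2 - 48))*291 = 18 + (1*(-46))*291 = 18 - 46*291 = 18 - 13386 = -13368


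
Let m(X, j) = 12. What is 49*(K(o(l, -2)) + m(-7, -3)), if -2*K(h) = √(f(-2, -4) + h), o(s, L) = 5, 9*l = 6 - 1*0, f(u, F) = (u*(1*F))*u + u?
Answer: 588 - 49*I*√13/2 ≈ 588.0 - 88.336*I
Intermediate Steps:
f(u, F) = u + F*u² (f(u, F) = (u*F)*u + u = (F*u)*u + u = F*u² + u = u + F*u²)
l = ⅔ (l = (6 - 1*0)/9 = (6 + 0)/9 = (⅑)*6 = ⅔ ≈ 0.66667)
K(h) = -√(-18 + h)/2 (K(h) = -√(-2*(1 - 4*(-2)) + h)/2 = -√(-2*(1 + 8) + h)/2 = -√(-2*9 + h)/2 = -√(-18 + h)/2)
49*(K(o(l, -2)) + m(-7, -3)) = 49*(-√(-18 + 5)/2 + 12) = 49*(-I*√13/2 + 12) = 49*(12 - I*√13/2) = 588 - 49*I*√13/2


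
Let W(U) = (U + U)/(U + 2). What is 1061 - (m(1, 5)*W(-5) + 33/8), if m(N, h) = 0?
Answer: 8455/8 ≈ 1056.9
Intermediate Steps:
W(U) = 2*U/(2 + U) (W(U) = (2*U)/(2 + U) = 2*U/(2 + U))
1061 - (m(1, 5)*W(-5) + 33/8) = 1061 - (0*(2*(-5)/(2 - 5)) + 33/8) = 1061 - (0*(2*(-5)/(-3)) + 33*(⅛)) = 1061 - (0*(2*(-5)*(-⅓)) + 33/8) = 1061 - (0*(10/3) + 33/8) = 1061 - (0 + 33/8) = 1061 - 1*33/8 = 1061 - 33/8 = 8455/8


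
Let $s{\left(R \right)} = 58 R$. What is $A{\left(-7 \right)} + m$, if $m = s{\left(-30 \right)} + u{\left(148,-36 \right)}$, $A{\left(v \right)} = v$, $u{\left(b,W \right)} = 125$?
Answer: $-1622$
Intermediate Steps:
$m = -1615$ ($m = 58 \left(-30\right) + 125 = -1740 + 125 = -1615$)
$A{\left(-7 \right)} + m = -7 - 1615 = -1622$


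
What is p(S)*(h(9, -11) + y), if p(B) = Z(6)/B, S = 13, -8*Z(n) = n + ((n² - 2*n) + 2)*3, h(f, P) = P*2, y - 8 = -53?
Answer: 1407/26 ≈ 54.115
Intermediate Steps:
y = -45 (y = 8 - 53 = -45)
h(f, P) = 2*P
Z(n) = -¾ - 3*n²/8 + 5*n/8 (Z(n) = -(n + ((n² - 2*n) + 2)*3)/8 = -(n + (2 + n² - 2*n)*3)/8 = -(n + (6 - 6*n + 3*n²))/8 = -(6 - 5*n + 3*n²)/8 = -¾ - 3*n²/8 + 5*n/8)
p(B) = -21/(2*B) (p(B) = (-¾ - 3/8*6² + (5/8)*6)/B = (-¾ - 3/8*36 + 15/4)/B = (-¾ - 27/2 + 15/4)/B = -21/(2*B))
p(S)*(h(9, -11) + y) = (-21/2/13)*(2*(-11) - 45) = (-21/2*1/13)*(-22 - 45) = -21/26*(-67) = 1407/26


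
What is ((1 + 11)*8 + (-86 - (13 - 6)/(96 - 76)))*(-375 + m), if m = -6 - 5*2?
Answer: -75463/20 ≈ -3773.1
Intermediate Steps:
m = -16 (m = -6 - 10 = -16)
((1 + 11)*8 + (-86 - (13 - 6)/(96 - 76)))*(-375 + m) = ((1 + 11)*8 + (-86 - (13 - 6)/(96 - 76)))*(-375 - 16) = (12*8 + (-86 - 7/20))*(-391) = (96 + (-86 - 7/20))*(-391) = (96 - 1727/20)*(-391) = (193/20)*(-391) = -75463/20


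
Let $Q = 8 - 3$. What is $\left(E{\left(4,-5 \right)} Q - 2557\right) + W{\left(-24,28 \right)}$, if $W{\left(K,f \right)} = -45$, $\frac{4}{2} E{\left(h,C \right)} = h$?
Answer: $-2592$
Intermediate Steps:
$Q = 5$ ($Q = 8 - 3 = 5$)
$E{\left(h,C \right)} = \frac{h}{2}$
$\left(E{\left(4,-5 \right)} Q - 2557\right) + W{\left(-24,28 \right)} = \left(\frac{1}{2} \cdot 4 \cdot 5 - 2557\right) - 45 = \left(2 \cdot 5 - 2557\right) - 45 = \left(10 - 2557\right) - 45 = -2547 - 45 = -2592$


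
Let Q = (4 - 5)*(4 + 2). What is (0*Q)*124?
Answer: 0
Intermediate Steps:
Q = -6 (Q = -1*6 = -6)
(0*Q)*124 = (0*(-6))*124 = 0*124 = 0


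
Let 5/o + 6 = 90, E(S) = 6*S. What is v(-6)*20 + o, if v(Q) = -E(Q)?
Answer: 60485/84 ≈ 720.06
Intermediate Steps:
o = 5/84 (o = 5/(-6 + 90) = 5/84 ≈ 0.059524)
v(Q) = -6*Q
v(-6)*20 + o = -6*(-6)*20 + 5/84 = 36*20 + 5/84 = 720 + 5/84 = 60485/84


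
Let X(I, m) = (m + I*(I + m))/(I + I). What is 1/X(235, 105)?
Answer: 94/16001 ≈ 0.0058746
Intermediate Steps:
X(I, m) = (m + I*(I + m))/(2*I) (X(I, m) = (m + I*(I + m))/((2*I)) = (m + I*(I + m))*(1/(2*I)) = (m + I*(I + m))/(2*I))
1/X(235, 105) = 1/((½)*(105 + 235*(235 + 105))/235) = 1/((½)*(1/235)*(105 + 235*340)) = 1/((½)*(1/235)*(105 + 79900)) = 1/((½)*(1/235)*80005) = 1/(16001/94) = 94/16001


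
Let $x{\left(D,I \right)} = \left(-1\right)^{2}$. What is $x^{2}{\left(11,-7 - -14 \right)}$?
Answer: $1$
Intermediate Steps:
$x{\left(D,I \right)} = 1$
$x^{2}{\left(11,-7 - -14 \right)} = 1^{2} = 1$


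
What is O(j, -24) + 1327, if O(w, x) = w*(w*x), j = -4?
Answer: 943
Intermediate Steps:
O(w, x) = x*w**2
O(j, -24) + 1327 = -24*(-4)**2 + 1327 = -24*16 + 1327 = -384 + 1327 = 943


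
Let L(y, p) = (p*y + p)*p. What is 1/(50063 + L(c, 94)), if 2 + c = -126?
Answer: -1/1072109 ≈ -9.3274e-7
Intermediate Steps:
c = -128 (c = -2 - 126 = -128)
L(y, p) = p*(p + p*y) (L(y, p) = (p + p*y)*p = p*(p + p*y))
1/(50063 + L(c, 94)) = 1/(50063 + 94²*(1 - 128)) = 1/(50063 + 8836*(-127)) = 1/(50063 - 1122172) = 1/(-1072109) = -1/1072109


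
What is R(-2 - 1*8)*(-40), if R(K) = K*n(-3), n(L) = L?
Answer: -1200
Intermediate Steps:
R(K) = -3*K (R(K) = K*(-3) = -3*K)
R(-2 - 1*8)*(-40) = -3*(-2 - 1*8)*(-40) = -3*(-2 - 8)*(-40) = -3*(-10)*(-40) = 30*(-40) = -1200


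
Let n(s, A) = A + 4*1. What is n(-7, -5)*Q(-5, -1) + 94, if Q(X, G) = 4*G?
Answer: 98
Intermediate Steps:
n(s, A) = 4 + A (n(s, A) = A + 4 = 4 + A)
n(-7, -5)*Q(-5, -1) + 94 = (4 - 5)*(4*(-1)) + 94 = -1*(-4) + 94 = 4 + 94 = 98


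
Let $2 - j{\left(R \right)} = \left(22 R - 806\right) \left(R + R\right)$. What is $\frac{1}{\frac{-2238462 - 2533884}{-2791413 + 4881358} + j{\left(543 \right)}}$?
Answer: $- \frac{2089945}{25284238800256} \approx -8.2658 \cdot 10^{-8}$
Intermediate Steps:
$j{\left(R \right)} = 2 - 2 R \left(-806 + 22 R\right)$ ($j{\left(R \right)} = 2 - \left(22 R - 806\right) \left(R + R\right) = 2 - \left(-806 + 22 R\right) 2 R = 2 - 2 R \left(-806 + 22 R\right)$)
$\frac{1}{\frac{-2238462 - 2533884}{-2791413 + 4881358} + j{\left(543 \right)}} = \frac{1}{\frac{-2238462 - 2533884}{-2791413 + 4881358} + \left(2 - 44 \cdot 543^{2} + 1612 \cdot 543\right)} = \frac{1}{- \frac{4772346}{2089945} + \left(2 - 12973356 + 875316\right)} = \frac{1}{\left(-4772346\right) \frac{1}{2089945} + \left(2 - 12973356 + 875316\right)} = \frac{1}{- \frac{4772346}{2089945} - 12098038} = \frac{1}{- \frac{25284238800256}{2089945}} = - \frac{2089945}{25284238800256}$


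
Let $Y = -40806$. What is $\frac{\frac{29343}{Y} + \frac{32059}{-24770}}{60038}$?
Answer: $- \frac{84792736}{2528511927315} \approx -3.3535 \cdot 10^{-5}$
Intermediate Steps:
$\frac{\frac{29343}{Y} + \frac{32059}{-24770}}{60038} = \frac{\frac{29343}{-40806} + \frac{32059}{-24770}}{60038} = \left(29343 \left(- \frac{1}{40806}\right) + 32059 \left(- \frac{1}{24770}\right)\right) \frac{1}{60038} = \left(- \frac{9781}{13602} - \frac{32059}{24770}\right) \frac{1}{60038} = \left(- \frac{169585472}{84230385}\right) \frac{1}{60038} = - \frac{84792736}{2528511927315}$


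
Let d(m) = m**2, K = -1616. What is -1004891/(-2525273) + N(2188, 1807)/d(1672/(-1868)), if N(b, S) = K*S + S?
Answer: -84590019930125079/23222410508 ≈ -3.6426e+6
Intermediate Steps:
N(b, S) = -1615*S (N(b, S) = -1616*S + S = -1615*S)
-1004891/(-2525273) + N(2188, 1807)/d(1672/(-1868)) = -1004891/(-2525273) + (-1615*1807)/((1672/(-1868))**2) = -1004891*(-1/2525273) - 2918305/((1672*(-1/1868))**2) = 1004891/2525273 - 2918305/((-418/467)**2) = 1004891/2525273 - 2918305/174724/218089 = 1004891/2525273 - 2918305*218089/174724 = 1004891/2525273 - 33497379955/9196 = -84590019930125079/23222410508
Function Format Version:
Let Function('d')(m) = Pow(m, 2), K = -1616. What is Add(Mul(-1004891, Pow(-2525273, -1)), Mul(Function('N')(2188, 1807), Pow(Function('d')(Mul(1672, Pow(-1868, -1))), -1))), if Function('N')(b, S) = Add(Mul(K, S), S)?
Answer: Rational(-84590019930125079, 23222410508) ≈ -3.6426e+6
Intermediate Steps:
Function('N')(b, S) = Mul(-1615, S) (Function('N')(b, S) = Add(Mul(-1616, S), S) = Mul(-1615, S))
Add(Mul(-1004891, Pow(-2525273, -1)), Mul(Function('N')(2188, 1807), Pow(Function('d')(Mul(1672, Pow(-1868, -1))), -1))) = Add(Mul(-1004891, Pow(-2525273, -1)), Mul(Mul(-1615, 1807), Pow(Pow(Mul(1672, Pow(-1868, -1)), 2), -1))) = Add(Mul(-1004891, Rational(-1, 2525273)), Mul(-2918305, Pow(Pow(Mul(1672, Rational(-1, 1868)), 2), -1))) = Add(Rational(1004891, 2525273), Mul(-2918305, Pow(Pow(Rational(-418, 467), 2), -1))) = Add(Rational(1004891, 2525273), Mul(-2918305, Pow(Rational(174724, 218089), -1))) = Add(Rational(1004891, 2525273), Mul(-2918305, Rational(218089, 174724))) = Add(Rational(1004891, 2525273), Rational(-33497379955, 9196)) = Rational(-84590019930125079, 23222410508)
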